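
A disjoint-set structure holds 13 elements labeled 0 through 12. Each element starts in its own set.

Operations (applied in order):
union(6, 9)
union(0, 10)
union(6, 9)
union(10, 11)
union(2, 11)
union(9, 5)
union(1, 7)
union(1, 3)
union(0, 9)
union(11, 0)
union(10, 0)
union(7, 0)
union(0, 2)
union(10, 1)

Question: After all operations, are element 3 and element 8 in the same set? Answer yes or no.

Step 1: union(6, 9) -> merged; set of 6 now {6, 9}
Step 2: union(0, 10) -> merged; set of 0 now {0, 10}
Step 3: union(6, 9) -> already same set; set of 6 now {6, 9}
Step 4: union(10, 11) -> merged; set of 10 now {0, 10, 11}
Step 5: union(2, 11) -> merged; set of 2 now {0, 2, 10, 11}
Step 6: union(9, 5) -> merged; set of 9 now {5, 6, 9}
Step 7: union(1, 7) -> merged; set of 1 now {1, 7}
Step 8: union(1, 3) -> merged; set of 1 now {1, 3, 7}
Step 9: union(0, 9) -> merged; set of 0 now {0, 2, 5, 6, 9, 10, 11}
Step 10: union(11, 0) -> already same set; set of 11 now {0, 2, 5, 6, 9, 10, 11}
Step 11: union(10, 0) -> already same set; set of 10 now {0, 2, 5, 6, 9, 10, 11}
Step 12: union(7, 0) -> merged; set of 7 now {0, 1, 2, 3, 5, 6, 7, 9, 10, 11}
Step 13: union(0, 2) -> already same set; set of 0 now {0, 1, 2, 3, 5, 6, 7, 9, 10, 11}
Step 14: union(10, 1) -> already same set; set of 10 now {0, 1, 2, 3, 5, 6, 7, 9, 10, 11}
Set of 3: {0, 1, 2, 3, 5, 6, 7, 9, 10, 11}; 8 is not a member.

Answer: no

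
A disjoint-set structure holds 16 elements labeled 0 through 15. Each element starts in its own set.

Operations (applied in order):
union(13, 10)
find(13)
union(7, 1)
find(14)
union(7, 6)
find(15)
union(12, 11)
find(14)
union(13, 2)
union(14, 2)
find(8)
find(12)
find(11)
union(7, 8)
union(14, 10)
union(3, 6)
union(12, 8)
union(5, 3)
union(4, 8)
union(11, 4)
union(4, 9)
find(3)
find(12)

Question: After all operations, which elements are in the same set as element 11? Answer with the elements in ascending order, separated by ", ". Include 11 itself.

Answer: 1, 3, 4, 5, 6, 7, 8, 9, 11, 12

Derivation:
Step 1: union(13, 10) -> merged; set of 13 now {10, 13}
Step 2: find(13) -> no change; set of 13 is {10, 13}
Step 3: union(7, 1) -> merged; set of 7 now {1, 7}
Step 4: find(14) -> no change; set of 14 is {14}
Step 5: union(7, 6) -> merged; set of 7 now {1, 6, 7}
Step 6: find(15) -> no change; set of 15 is {15}
Step 7: union(12, 11) -> merged; set of 12 now {11, 12}
Step 8: find(14) -> no change; set of 14 is {14}
Step 9: union(13, 2) -> merged; set of 13 now {2, 10, 13}
Step 10: union(14, 2) -> merged; set of 14 now {2, 10, 13, 14}
Step 11: find(8) -> no change; set of 8 is {8}
Step 12: find(12) -> no change; set of 12 is {11, 12}
Step 13: find(11) -> no change; set of 11 is {11, 12}
Step 14: union(7, 8) -> merged; set of 7 now {1, 6, 7, 8}
Step 15: union(14, 10) -> already same set; set of 14 now {2, 10, 13, 14}
Step 16: union(3, 6) -> merged; set of 3 now {1, 3, 6, 7, 8}
Step 17: union(12, 8) -> merged; set of 12 now {1, 3, 6, 7, 8, 11, 12}
Step 18: union(5, 3) -> merged; set of 5 now {1, 3, 5, 6, 7, 8, 11, 12}
Step 19: union(4, 8) -> merged; set of 4 now {1, 3, 4, 5, 6, 7, 8, 11, 12}
Step 20: union(11, 4) -> already same set; set of 11 now {1, 3, 4, 5, 6, 7, 8, 11, 12}
Step 21: union(4, 9) -> merged; set of 4 now {1, 3, 4, 5, 6, 7, 8, 9, 11, 12}
Step 22: find(3) -> no change; set of 3 is {1, 3, 4, 5, 6, 7, 8, 9, 11, 12}
Step 23: find(12) -> no change; set of 12 is {1, 3, 4, 5, 6, 7, 8, 9, 11, 12}
Component of 11: {1, 3, 4, 5, 6, 7, 8, 9, 11, 12}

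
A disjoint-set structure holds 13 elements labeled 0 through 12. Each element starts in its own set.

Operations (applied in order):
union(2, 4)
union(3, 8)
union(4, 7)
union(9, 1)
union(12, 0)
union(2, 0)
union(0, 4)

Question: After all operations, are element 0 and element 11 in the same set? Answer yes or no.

Step 1: union(2, 4) -> merged; set of 2 now {2, 4}
Step 2: union(3, 8) -> merged; set of 3 now {3, 8}
Step 3: union(4, 7) -> merged; set of 4 now {2, 4, 7}
Step 4: union(9, 1) -> merged; set of 9 now {1, 9}
Step 5: union(12, 0) -> merged; set of 12 now {0, 12}
Step 6: union(2, 0) -> merged; set of 2 now {0, 2, 4, 7, 12}
Step 7: union(0, 4) -> already same set; set of 0 now {0, 2, 4, 7, 12}
Set of 0: {0, 2, 4, 7, 12}; 11 is not a member.

Answer: no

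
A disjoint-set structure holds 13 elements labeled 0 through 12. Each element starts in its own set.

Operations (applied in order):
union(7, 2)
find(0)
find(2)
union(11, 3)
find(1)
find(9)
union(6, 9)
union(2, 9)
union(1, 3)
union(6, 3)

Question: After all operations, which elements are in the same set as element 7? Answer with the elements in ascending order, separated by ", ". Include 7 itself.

Answer: 1, 2, 3, 6, 7, 9, 11

Derivation:
Step 1: union(7, 2) -> merged; set of 7 now {2, 7}
Step 2: find(0) -> no change; set of 0 is {0}
Step 3: find(2) -> no change; set of 2 is {2, 7}
Step 4: union(11, 3) -> merged; set of 11 now {3, 11}
Step 5: find(1) -> no change; set of 1 is {1}
Step 6: find(9) -> no change; set of 9 is {9}
Step 7: union(6, 9) -> merged; set of 6 now {6, 9}
Step 8: union(2, 9) -> merged; set of 2 now {2, 6, 7, 9}
Step 9: union(1, 3) -> merged; set of 1 now {1, 3, 11}
Step 10: union(6, 3) -> merged; set of 6 now {1, 2, 3, 6, 7, 9, 11}
Component of 7: {1, 2, 3, 6, 7, 9, 11}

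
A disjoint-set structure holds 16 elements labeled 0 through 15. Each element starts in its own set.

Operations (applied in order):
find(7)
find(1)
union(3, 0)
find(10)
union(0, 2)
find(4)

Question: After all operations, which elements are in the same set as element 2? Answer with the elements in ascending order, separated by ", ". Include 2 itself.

Answer: 0, 2, 3

Derivation:
Step 1: find(7) -> no change; set of 7 is {7}
Step 2: find(1) -> no change; set of 1 is {1}
Step 3: union(3, 0) -> merged; set of 3 now {0, 3}
Step 4: find(10) -> no change; set of 10 is {10}
Step 5: union(0, 2) -> merged; set of 0 now {0, 2, 3}
Step 6: find(4) -> no change; set of 4 is {4}
Component of 2: {0, 2, 3}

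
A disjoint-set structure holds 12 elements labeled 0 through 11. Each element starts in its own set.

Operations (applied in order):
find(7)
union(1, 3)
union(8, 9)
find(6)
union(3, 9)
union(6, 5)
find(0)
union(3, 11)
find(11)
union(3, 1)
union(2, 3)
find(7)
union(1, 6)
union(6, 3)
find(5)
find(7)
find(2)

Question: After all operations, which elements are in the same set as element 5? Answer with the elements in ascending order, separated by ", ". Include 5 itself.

Step 1: find(7) -> no change; set of 7 is {7}
Step 2: union(1, 3) -> merged; set of 1 now {1, 3}
Step 3: union(8, 9) -> merged; set of 8 now {8, 9}
Step 4: find(6) -> no change; set of 6 is {6}
Step 5: union(3, 9) -> merged; set of 3 now {1, 3, 8, 9}
Step 6: union(6, 5) -> merged; set of 6 now {5, 6}
Step 7: find(0) -> no change; set of 0 is {0}
Step 8: union(3, 11) -> merged; set of 3 now {1, 3, 8, 9, 11}
Step 9: find(11) -> no change; set of 11 is {1, 3, 8, 9, 11}
Step 10: union(3, 1) -> already same set; set of 3 now {1, 3, 8, 9, 11}
Step 11: union(2, 3) -> merged; set of 2 now {1, 2, 3, 8, 9, 11}
Step 12: find(7) -> no change; set of 7 is {7}
Step 13: union(1, 6) -> merged; set of 1 now {1, 2, 3, 5, 6, 8, 9, 11}
Step 14: union(6, 3) -> already same set; set of 6 now {1, 2, 3, 5, 6, 8, 9, 11}
Step 15: find(5) -> no change; set of 5 is {1, 2, 3, 5, 6, 8, 9, 11}
Step 16: find(7) -> no change; set of 7 is {7}
Step 17: find(2) -> no change; set of 2 is {1, 2, 3, 5, 6, 8, 9, 11}
Component of 5: {1, 2, 3, 5, 6, 8, 9, 11}

Answer: 1, 2, 3, 5, 6, 8, 9, 11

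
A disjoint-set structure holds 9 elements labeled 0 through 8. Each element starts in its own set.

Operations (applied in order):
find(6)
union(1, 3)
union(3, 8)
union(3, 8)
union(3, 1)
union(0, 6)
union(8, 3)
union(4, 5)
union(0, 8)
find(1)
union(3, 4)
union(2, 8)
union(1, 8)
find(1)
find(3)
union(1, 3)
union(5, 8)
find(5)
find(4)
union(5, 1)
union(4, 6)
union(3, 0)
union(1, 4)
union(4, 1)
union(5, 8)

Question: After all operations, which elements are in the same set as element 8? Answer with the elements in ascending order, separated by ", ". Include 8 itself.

Answer: 0, 1, 2, 3, 4, 5, 6, 8

Derivation:
Step 1: find(6) -> no change; set of 6 is {6}
Step 2: union(1, 3) -> merged; set of 1 now {1, 3}
Step 3: union(3, 8) -> merged; set of 3 now {1, 3, 8}
Step 4: union(3, 8) -> already same set; set of 3 now {1, 3, 8}
Step 5: union(3, 1) -> already same set; set of 3 now {1, 3, 8}
Step 6: union(0, 6) -> merged; set of 0 now {0, 6}
Step 7: union(8, 3) -> already same set; set of 8 now {1, 3, 8}
Step 8: union(4, 5) -> merged; set of 4 now {4, 5}
Step 9: union(0, 8) -> merged; set of 0 now {0, 1, 3, 6, 8}
Step 10: find(1) -> no change; set of 1 is {0, 1, 3, 6, 8}
Step 11: union(3, 4) -> merged; set of 3 now {0, 1, 3, 4, 5, 6, 8}
Step 12: union(2, 8) -> merged; set of 2 now {0, 1, 2, 3, 4, 5, 6, 8}
Step 13: union(1, 8) -> already same set; set of 1 now {0, 1, 2, 3, 4, 5, 6, 8}
Step 14: find(1) -> no change; set of 1 is {0, 1, 2, 3, 4, 5, 6, 8}
Step 15: find(3) -> no change; set of 3 is {0, 1, 2, 3, 4, 5, 6, 8}
Step 16: union(1, 3) -> already same set; set of 1 now {0, 1, 2, 3, 4, 5, 6, 8}
Step 17: union(5, 8) -> already same set; set of 5 now {0, 1, 2, 3, 4, 5, 6, 8}
Step 18: find(5) -> no change; set of 5 is {0, 1, 2, 3, 4, 5, 6, 8}
Step 19: find(4) -> no change; set of 4 is {0, 1, 2, 3, 4, 5, 6, 8}
Step 20: union(5, 1) -> already same set; set of 5 now {0, 1, 2, 3, 4, 5, 6, 8}
Step 21: union(4, 6) -> already same set; set of 4 now {0, 1, 2, 3, 4, 5, 6, 8}
Step 22: union(3, 0) -> already same set; set of 3 now {0, 1, 2, 3, 4, 5, 6, 8}
Step 23: union(1, 4) -> already same set; set of 1 now {0, 1, 2, 3, 4, 5, 6, 8}
Step 24: union(4, 1) -> already same set; set of 4 now {0, 1, 2, 3, 4, 5, 6, 8}
Step 25: union(5, 8) -> already same set; set of 5 now {0, 1, 2, 3, 4, 5, 6, 8}
Component of 8: {0, 1, 2, 3, 4, 5, 6, 8}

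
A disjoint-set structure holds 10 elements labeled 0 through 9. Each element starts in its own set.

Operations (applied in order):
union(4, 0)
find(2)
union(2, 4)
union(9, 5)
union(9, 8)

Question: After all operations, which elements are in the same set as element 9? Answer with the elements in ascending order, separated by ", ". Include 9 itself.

Answer: 5, 8, 9

Derivation:
Step 1: union(4, 0) -> merged; set of 4 now {0, 4}
Step 2: find(2) -> no change; set of 2 is {2}
Step 3: union(2, 4) -> merged; set of 2 now {0, 2, 4}
Step 4: union(9, 5) -> merged; set of 9 now {5, 9}
Step 5: union(9, 8) -> merged; set of 9 now {5, 8, 9}
Component of 9: {5, 8, 9}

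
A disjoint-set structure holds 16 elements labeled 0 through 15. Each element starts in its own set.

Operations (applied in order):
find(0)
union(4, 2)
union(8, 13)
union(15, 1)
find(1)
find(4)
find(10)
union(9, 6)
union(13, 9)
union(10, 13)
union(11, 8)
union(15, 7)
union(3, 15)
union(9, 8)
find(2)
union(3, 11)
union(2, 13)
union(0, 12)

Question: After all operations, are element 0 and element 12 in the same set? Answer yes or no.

Answer: yes

Derivation:
Step 1: find(0) -> no change; set of 0 is {0}
Step 2: union(4, 2) -> merged; set of 4 now {2, 4}
Step 3: union(8, 13) -> merged; set of 8 now {8, 13}
Step 4: union(15, 1) -> merged; set of 15 now {1, 15}
Step 5: find(1) -> no change; set of 1 is {1, 15}
Step 6: find(4) -> no change; set of 4 is {2, 4}
Step 7: find(10) -> no change; set of 10 is {10}
Step 8: union(9, 6) -> merged; set of 9 now {6, 9}
Step 9: union(13, 9) -> merged; set of 13 now {6, 8, 9, 13}
Step 10: union(10, 13) -> merged; set of 10 now {6, 8, 9, 10, 13}
Step 11: union(11, 8) -> merged; set of 11 now {6, 8, 9, 10, 11, 13}
Step 12: union(15, 7) -> merged; set of 15 now {1, 7, 15}
Step 13: union(3, 15) -> merged; set of 3 now {1, 3, 7, 15}
Step 14: union(9, 8) -> already same set; set of 9 now {6, 8, 9, 10, 11, 13}
Step 15: find(2) -> no change; set of 2 is {2, 4}
Step 16: union(3, 11) -> merged; set of 3 now {1, 3, 6, 7, 8, 9, 10, 11, 13, 15}
Step 17: union(2, 13) -> merged; set of 2 now {1, 2, 3, 4, 6, 7, 8, 9, 10, 11, 13, 15}
Step 18: union(0, 12) -> merged; set of 0 now {0, 12}
Set of 0: {0, 12}; 12 is a member.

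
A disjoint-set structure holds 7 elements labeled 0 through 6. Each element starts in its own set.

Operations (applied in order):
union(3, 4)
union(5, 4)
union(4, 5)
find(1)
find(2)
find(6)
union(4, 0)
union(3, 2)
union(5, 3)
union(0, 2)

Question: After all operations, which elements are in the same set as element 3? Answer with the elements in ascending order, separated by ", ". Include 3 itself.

Step 1: union(3, 4) -> merged; set of 3 now {3, 4}
Step 2: union(5, 4) -> merged; set of 5 now {3, 4, 5}
Step 3: union(4, 5) -> already same set; set of 4 now {3, 4, 5}
Step 4: find(1) -> no change; set of 1 is {1}
Step 5: find(2) -> no change; set of 2 is {2}
Step 6: find(6) -> no change; set of 6 is {6}
Step 7: union(4, 0) -> merged; set of 4 now {0, 3, 4, 5}
Step 8: union(3, 2) -> merged; set of 3 now {0, 2, 3, 4, 5}
Step 9: union(5, 3) -> already same set; set of 5 now {0, 2, 3, 4, 5}
Step 10: union(0, 2) -> already same set; set of 0 now {0, 2, 3, 4, 5}
Component of 3: {0, 2, 3, 4, 5}

Answer: 0, 2, 3, 4, 5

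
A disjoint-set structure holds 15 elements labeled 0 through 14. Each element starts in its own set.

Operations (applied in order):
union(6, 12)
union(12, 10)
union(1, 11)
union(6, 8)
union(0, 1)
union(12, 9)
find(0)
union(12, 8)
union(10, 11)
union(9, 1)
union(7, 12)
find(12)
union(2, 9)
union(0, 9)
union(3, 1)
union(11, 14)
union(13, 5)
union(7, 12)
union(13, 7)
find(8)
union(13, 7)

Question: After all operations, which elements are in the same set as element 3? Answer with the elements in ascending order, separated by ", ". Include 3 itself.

Answer: 0, 1, 2, 3, 5, 6, 7, 8, 9, 10, 11, 12, 13, 14

Derivation:
Step 1: union(6, 12) -> merged; set of 6 now {6, 12}
Step 2: union(12, 10) -> merged; set of 12 now {6, 10, 12}
Step 3: union(1, 11) -> merged; set of 1 now {1, 11}
Step 4: union(6, 8) -> merged; set of 6 now {6, 8, 10, 12}
Step 5: union(0, 1) -> merged; set of 0 now {0, 1, 11}
Step 6: union(12, 9) -> merged; set of 12 now {6, 8, 9, 10, 12}
Step 7: find(0) -> no change; set of 0 is {0, 1, 11}
Step 8: union(12, 8) -> already same set; set of 12 now {6, 8, 9, 10, 12}
Step 9: union(10, 11) -> merged; set of 10 now {0, 1, 6, 8, 9, 10, 11, 12}
Step 10: union(9, 1) -> already same set; set of 9 now {0, 1, 6, 8, 9, 10, 11, 12}
Step 11: union(7, 12) -> merged; set of 7 now {0, 1, 6, 7, 8, 9, 10, 11, 12}
Step 12: find(12) -> no change; set of 12 is {0, 1, 6, 7, 8, 9, 10, 11, 12}
Step 13: union(2, 9) -> merged; set of 2 now {0, 1, 2, 6, 7, 8, 9, 10, 11, 12}
Step 14: union(0, 9) -> already same set; set of 0 now {0, 1, 2, 6, 7, 8, 9, 10, 11, 12}
Step 15: union(3, 1) -> merged; set of 3 now {0, 1, 2, 3, 6, 7, 8, 9, 10, 11, 12}
Step 16: union(11, 14) -> merged; set of 11 now {0, 1, 2, 3, 6, 7, 8, 9, 10, 11, 12, 14}
Step 17: union(13, 5) -> merged; set of 13 now {5, 13}
Step 18: union(7, 12) -> already same set; set of 7 now {0, 1, 2, 3, 6, 7, 8, 9, 10, 11, 12, 14}
Step 19: union(13, 7) -> merged; set of 13 now {0, 1, 2, 3, 5, 6, 7, 8, 9, 10, 11, 12, 13, 14}
Step 20: find(8) -> no change; set of 8 is {0, 1, 2, 3, 5, 6, 7, 8, 9, 10, 11, 12, 13, 14}
Step 21: union(13, 7) -> already same set; set of 13 now {0, 1, 2, 3, 5, 6, 7, 8, 9, 10, 11, 12, 13, 14}
Component of 3: {0, 1, 2, 3, 5, 6, 7, 8, 9, 10, 11, 12, 13, 14}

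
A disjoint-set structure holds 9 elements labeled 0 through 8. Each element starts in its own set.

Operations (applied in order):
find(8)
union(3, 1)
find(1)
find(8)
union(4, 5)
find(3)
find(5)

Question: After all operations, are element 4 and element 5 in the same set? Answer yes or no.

Answer: yes

Derivation:
Step 1: find(8) -> no change; set of 8 is {8}
Step 2: union(3, 1) -> merged; set of 3 now {1, 3}
Step 3: find(1) -> no change; set of 1 is {1, 3}
Step 4: find(8) -> no change; set of 8 is {8}
Step 5: union(4, 5) -> merged; set of 4 now {4, 5}
Step 6: find(3) -> no change; set of 3 is {1, 3}
Step 7: find(5) -> no change; set of 5 is {4, 5}
Set of 4: {4, 5}; 5 is a member.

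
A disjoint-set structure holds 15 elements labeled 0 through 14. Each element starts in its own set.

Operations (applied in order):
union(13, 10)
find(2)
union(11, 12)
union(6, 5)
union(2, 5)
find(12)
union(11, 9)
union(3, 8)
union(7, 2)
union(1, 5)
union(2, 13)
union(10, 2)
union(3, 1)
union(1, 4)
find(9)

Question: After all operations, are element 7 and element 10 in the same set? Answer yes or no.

Step 1: union(13, 10) -> merged; set of 13 now {10, 13}
Step 2: find(2) -> no change; set of 2 is {2}
Step 3: union(11, 12) -> merged; set of 11 now {11, 12}
Step 4: union(6, 5) -> merged; set of 6 now {5, 6}
Step 5: union(2, 5) -> merged; set of 2 now {2, 5, 6}
Step 6: find(12) -> no change; set of 12 is {11, 12}
Step 7: union(11, 9) -> merged; set of 11 now {9, 11, 12}
Step 8: union(3, 8) -> merged; set of 3 now {3, 8}
Step 9: union(7, 2) -> merged; set of 7 now {2, 5, 6, 7}
Step 10: union(1, 5) -> merged; set of 1 now {1, 2, 5, 6, 7}
Step 11: union(2, 13) -> merged; set of 2 now {1, 2, 5, 6, 7, 10, 13}
Step 12: union(10, 2) -> already same set; set of 10 now {1, 2, 5, 6, 7, 10, 13}
Step 13: union(3, 1) -> merged; set of 3 now {1, 2, 3, 5, 6, 7, 8, 10, 13}
Step 14: union(1, 4) -> merged; set of 1 now {1, 2, 3, 4, 5, 6, 7, 8, 10, 13}
Step 15: find(9) -> no change; set of 9 is {9, 11, 12}
Set of 7: {1, 2, 3, 4, 5, 6, 7, 8, 10, 13}; 10 is a member.

Answer: yes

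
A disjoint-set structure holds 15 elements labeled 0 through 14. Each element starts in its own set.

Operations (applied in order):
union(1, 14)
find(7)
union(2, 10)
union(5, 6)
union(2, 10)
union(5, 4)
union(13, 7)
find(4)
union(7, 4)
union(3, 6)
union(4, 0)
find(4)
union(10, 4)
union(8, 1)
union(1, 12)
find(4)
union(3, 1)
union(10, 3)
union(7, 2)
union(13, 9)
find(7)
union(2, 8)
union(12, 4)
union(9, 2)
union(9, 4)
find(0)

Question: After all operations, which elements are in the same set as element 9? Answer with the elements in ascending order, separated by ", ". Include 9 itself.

Answer: 0, 1, 2, 3, 4, 5, 6, 7, 8, 9, 10, 12, 13, 14

Derivation:
Step 1: union(1, 14) -> merged; set of 1 now {1, 14}
Step 2: find(7) -> no change; set of 7 is {7}
Step 3: union(2, 10) -> merged; set of 2 now {2, 10}
Step 4: union(5, 6) -> merged; set of 5 now {5, 6}
Step 5: union(2, 10) -> already same set; set of 2 now {2, 10}
Step 6: union(5, 4) -> merged; set of 5 now {4, 5, 6}
Step 7: union(13, 7) -> merged; set of 13 now {7, 13}
Step 8: find(4) -> no change; set of 4 is {4, 5, 6}
Step 9: union(7, 4) -> merged; set of 7 now {4, 5, 6, 7, 13}
Step 10: union(3, 6) -> merged; set of 3 now {3, 4, 5, 6, 7, 13}
Step 11: union(4, 0) -> merged; set of 4 now {0, 3, 4, 5, 6, 7, 13}
Step 12: find(4) -> no change; set of 4 is {0, 3, 4, 5, 6, 7, 13}
Step 13: union(10, 4) -> merged; set of 10 now {0, 2, 3, 4, 5, 6, 7, 10, 13}
Step 14: union(8, 1) -> merged; set of 8 now {1, 8, 14}
Step 15: union(1, 12) -> merged; set of 1 now {1, 8, 12, 14}
Step 16: find(4) -> no change; set of 4 is {0, 2, 3, 4, 5, 6, 7, 10, 13}
Step 17: union(3, 1) -> merged; set of 3 now {0, 1, 2, 3, 4, 5, 6, 7, 8, 10, 12, 13, 14}
Step 18: union(10, 3) -> already same set; set of 10 now {0, 1, 2, 3, 4, 5, 6, 7, 8, 10, 12, 13, 14}
Step 19: union(7, 2) -> already same set; set of 7 now {0, 1, 2, 3, 4, 5, 6, 7, 8, 10, 12, 13, 14}
Step 20: union(13, 9) -> merged; set of 13 now {0, 1, 2, 3, 4, 5, 6, 7, 8, 9, 10, 12, 13, 14}
Step 21: find(7) -> no change; set of 7 is {0, 1, 2, 3, 4, 5, 6, 7, 8, 9, 10, 12, 13, 14}
Step 22: union(2, 8) -> already same set; set of 2 now {0, 1, 2, 3, 4, 5, 6, 7, 8, 9, 10, 12, 13, 14}
Step 23: union(12, 4) -> already same set; set of 12 now {0, 1, 2, 3, 4, 5, 6, 7, 8, 9, 10, 12, 13, 14}
Step 24: union(9, 2) -> already same set; set of 9 now {0, 1, 2, 3, 4, 5, 6, 7, 8, 9, 10, 12, 13, 14}
Step 25: union(9, 4) -> already same set; set of 9 now {0, 1, 2, 3, 4, 5, 6, 7, 8, 9, 10, 12, 13, 14}
Step 26: find(0) -> no change; set of 0 is {0, 1, 2, 3, 4, 5, 6, 7, 8, 9, 10, 12, 13, 14}
Component of 9: {0, 1, 2, 3, 4, 5, 6, 7, 8, 9, 10, 12, 13, 14}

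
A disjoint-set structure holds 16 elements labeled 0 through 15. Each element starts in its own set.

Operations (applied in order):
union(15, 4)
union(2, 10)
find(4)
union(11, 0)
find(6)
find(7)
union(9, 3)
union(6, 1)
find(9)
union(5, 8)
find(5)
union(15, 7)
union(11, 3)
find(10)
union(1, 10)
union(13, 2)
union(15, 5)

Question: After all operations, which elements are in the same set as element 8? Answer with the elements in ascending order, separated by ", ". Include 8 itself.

Answer: 4, 5, 7, 8, 15

Derivation:
Step 1: union(15, 4) -> merged; set of 15 now {4, 15}
Step 2: union(2, 10) -> merged; set of 2 now {2, 10}
Step 3: find(4) -> no change; set of 4 is {4, 15}
Step 4: union(11, 0) -> merged; set of 11 now {0, 11}
Step 5: find(6) -> no change; set of 6 is {6}
Step 6: find(7) -> no change; set of 7 is {7}
Step 7: union(9, 3) -> merged; set of 9 now {3, 9}
Step 8: union(6, 1) -> merged; set of 6 now {1, 6}
Step 9: find(9) -> no change; set of 9 is {3, 9}
Step 10: union(5, 8) -> merged; set of 5 now {5, 8}
Step 11: find(5) -> no change; set of 5 is {5, 8}
Step 12: union(15, 7) -> merged; set of 15 now {4, 7, 15}
Step 13: union(11, 3) -> merged; set of 11 now {0, 3, 9, 11}
Step 14: find(10) -> no change; set of 10 is {2, 10}
Step 15: union(1, 10) -> merged; set of 1 now {1, 2, 6, 10}
Step 16: union(13, 2) -> merged; set of 13 now {1, 2, 6, 10, 13}
Step 17: union(15, 5) -> merged; set of 15 now {4, 5, 7, 8, 15}
Component of 8: {4, 5, 7, 8, 15}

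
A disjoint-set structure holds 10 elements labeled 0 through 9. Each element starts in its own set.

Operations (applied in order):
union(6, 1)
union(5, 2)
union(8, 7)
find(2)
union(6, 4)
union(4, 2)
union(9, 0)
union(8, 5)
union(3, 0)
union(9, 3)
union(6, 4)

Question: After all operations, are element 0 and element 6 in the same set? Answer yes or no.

Step 1: union(6, 1) -> merged; set of 6 now {1, 6}
Step 2: union(5, 2) -> merged; set of 5 now {2, 5}
Step 3: union(8, 7) -> merged; set of 8 now {7, 8}
Step 4: find(2) -> no change; set of 2 is {2, 5}
Step 5: union(6, 4) -> merged; set of 6 now {1, 4, 6}
Step 6: union(4, 2) -> merged; set of 4 now {1, 2, 4, 5, 6}
Step 7: union(9, 0) -> merged; set of 9 now {0, 9}
Step 8: union(8, 5) -> merged; set of 8 now {1, 2, 4, 5, 6, 7, 8}
Step 9: union(3, 0) -> merged; set of 3 now {0, 3, 9}
Step 10: union(9, 3) -> already same set; set of 9 now {0, 3, 9}
Step 11: union(6, 4) -> already same set; set of 6 now {1, 2, 4, 5, 6, 7, 8}
Set of 0: {0, 3, 9}; 6 is not a member.

Answer: no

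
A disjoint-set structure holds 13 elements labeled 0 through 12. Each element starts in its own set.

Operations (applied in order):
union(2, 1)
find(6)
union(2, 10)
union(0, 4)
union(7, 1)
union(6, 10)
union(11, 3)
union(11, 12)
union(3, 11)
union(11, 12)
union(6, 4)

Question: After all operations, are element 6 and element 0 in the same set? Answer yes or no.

Step 1: union(2, 1) -> merged; set of 2 now {1, 2}
Step 2: find(6) -> no change; set of 6 is {6}
Step 3: union(2, 10) -> merged; set of 2 now {1, 2, 10}
Step 4: union(0, 4) -> merged; set of 0 now {0, 4}
Step 5: union(7, 1) -> merged; set of 7 now {1, 2, 7, 10}
Step 6: union(6, 10) -> merged; set of 6 now {1, 2, 6, 7, 10}
Step 7: union(11, 3) -> merged; set of 11 now {3, 11}
Step 8: union(11, 12) -> merged; set of 11 now {3, 11, 12}
Step 9: union(3, 11) -> already same set; set of 3 now {3, 11, 12}
Step 10: union(11, 12) -> already same set; set of 11 now {3, 11, 12}
Step 11: union(6, 4) -> merged; set of 6 now {0, 1, 2, 4, 6, 7, 10}
Set of 6: {0, 1, 2, 4, 6, 7, 10}; 0 is a member.

Answer: yes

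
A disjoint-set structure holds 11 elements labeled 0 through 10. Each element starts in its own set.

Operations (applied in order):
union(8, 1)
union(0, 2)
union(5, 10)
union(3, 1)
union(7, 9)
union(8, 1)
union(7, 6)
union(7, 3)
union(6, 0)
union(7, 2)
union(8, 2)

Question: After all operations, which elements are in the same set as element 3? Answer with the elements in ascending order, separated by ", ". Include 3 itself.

Step 1: union(8, 1) -> merged; set of 8 now {1, 8}
Step 2: union(0, 2) -> merged; set of 0 now {0, 2}
Step 3: union(5, 10) -> merged; set of 5 now {5, 10}
Step 4: union(3, 1) -> merged; set of 3 now {1, 3, 8}
Step 5: union(7, 9) -> merged; set of 7 now {7, 9}
Step 6: union(8, 1) -> already same set; set of 8 now {1, 3, 8}
Step 7: union(7, 6) -> merged; set of 7 now {6, 7, 9}
Step 8: union(7, 3) -> merged; set of 7 now {1, 3, 6, 7, 8, 9}
Step 9: union(6, 0) -> merged; set of 6 now {0, 1, 2, 3, 6, 7, 8, 9}
Step 10: union(7, 2) -> already same set; set of 7 now {0, 1, 2, 3, 6, 7, 8, 9}
Step 11: union(8, 2) -> already same set; set of 8 now {0, 1, 2, 3, 6, 7, 8, 9}
Component of 3: {0, 1, 2, 3, 6, 7, 8, 9}

Answer: 0, 1, 2, 3, 6, 7, 8, 9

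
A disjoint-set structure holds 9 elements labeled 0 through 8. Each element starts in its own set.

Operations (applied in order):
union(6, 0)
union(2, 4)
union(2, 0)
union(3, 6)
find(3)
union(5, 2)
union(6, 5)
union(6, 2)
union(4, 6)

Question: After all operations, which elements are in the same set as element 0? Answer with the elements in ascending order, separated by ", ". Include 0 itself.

Step 1: union(6, 0) -> merged; set of 6 now {0, 6}
Step 2: union(2, 4) -> merged; set of 2 now {2, 4}
Step 3: union(2, 0) -> merged; set of 2 now {0, 2, 4, 6}
Step 4: union(3, 6) -> merged; set of 3 now {0, 2, 3, 4, 6}
Step 5: find(3) -> no change; set of 3 is {0, 2, 3, 4, 6}
Step 6: union(5, 2) -> merged; set of 5 now {0, 2, 3, 4, 5, 6}
Step 7: union(6, 5) -> already same set; set of 6 now {0, 2, 3, 4, 5, 6}
Step 8: union(6, 2) -> already same set; set of 6 now {0, 2, 3, 4, 5, 6}
Step 9: union(4, 6) -> already same set; set of 4 now {0, 2, 3, 4, 5, 6}
Component of 0: {0, 2, 3, 4, 5, 6}

Answer: 0, 2, 3, 4, 5, 6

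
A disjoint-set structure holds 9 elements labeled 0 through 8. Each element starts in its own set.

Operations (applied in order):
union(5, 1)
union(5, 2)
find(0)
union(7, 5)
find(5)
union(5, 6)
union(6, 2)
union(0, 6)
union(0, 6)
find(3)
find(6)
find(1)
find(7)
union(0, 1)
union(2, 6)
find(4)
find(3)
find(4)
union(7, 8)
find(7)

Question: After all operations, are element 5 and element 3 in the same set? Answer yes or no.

Answer: no

Derivation:
Step 1: union(5, 1) -> merged; set of 5 now {1, 5}
Step 2: union(5, 2) -> merged; set of 5 now {1, 2, 5}
Step 3: find(0) -> no change; set of 0 is {0}
Step 4: union(7, 5) -> merged; set of 7 now {1, 2, 5, 7}
Step 5: find(5) -> no change; set of 5 is {1, 2, 5, 7}
Step 6: union(5, 6) -> merged; set of 5 now {1, 2, 5, 6, 7}
Step 7: union(6, 2) -> already same set; set of 6 now {1, 2, 5, 6, 7}
Step 8: union(0, 6) -> merged; set of 0 now {0, 1, 2, 5, 6, 7}
Step 9: union(0, 6) -> already same set; set of 0 now {0, 1, 2, 5, 6, 7}
Step 10: find(3) -> no change; set of 3 is {3}
Step 11: find(6) -> no change; set of 6 is {0, 1, 2, 5, 6, 7}
Step 12: find(1) -> no change; set of 1 is {0, 1, 2, 5, 6, 7}
Step 13: find(7) -> no change; set of 7 is {0, 1, 2, 5, 6, 7}
Step 14: union(0, 1) -> already same set; set of 0 now {0, 1, 2, 5, 6, 7}
Step 15: union(2, 6) -> already same set; set of 2 now {0, 1, 2, 5, 6, 7}
Step 16: find(4) -> no change; set of 4 is {4}
Step 17: find(3) -> no change; set of 3 is {3}
Step 18: find(4) -> no change; set of 4 is {4}
Step 19: union(7, 8) -> merged; set of 7 now {0, 1, 2, 5, 6, 7, 8}
Step 20: find(7) -> no change; set of 7 is {0, 1, 2, 5, 6, 7, 8}
Set of 5: {0, 1, 2, 5, 6, 7, 8}; 3 is not a member.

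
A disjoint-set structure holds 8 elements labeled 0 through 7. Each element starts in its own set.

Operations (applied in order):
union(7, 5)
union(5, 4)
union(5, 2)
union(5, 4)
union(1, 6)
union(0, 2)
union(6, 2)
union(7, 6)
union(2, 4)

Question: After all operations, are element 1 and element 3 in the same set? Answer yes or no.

Step 1: union(7, 5) -> merged; set of 7 now {5, 7}
Step 2: union(5, 4) -> merged; set of 5 now {4, 5, 7}
Step 3: union(5, 2) -> merged; set of 5 now {2, 4, 5, 7}
Step 4: union(5, 4) -> already same set; set of 5 now {2, 4, 5, 7}
Step 5: union(1, 6) -> merged; set of 1 now {1, 6}
Step 6: union(0, 2) -> merged; set of 0 now {0, 2, 4, 5, 7}
Step 7: union(6, 2) -> merged; set of 6 now {0, 1, 2, 4, 5, 6, 7}
Step 8: union(7, 6) -> already same set; set of 7 now {0, 1, 2, 4, 5, 6, 7}
Step 9: union(2, 4) -> already same set; set of 2 now {0, 1, 2, 4, 5, 6, 7}
Set of 1: {0, 1, 2, 4, 5, 6, 7}; 3 is not a member.

Answer: no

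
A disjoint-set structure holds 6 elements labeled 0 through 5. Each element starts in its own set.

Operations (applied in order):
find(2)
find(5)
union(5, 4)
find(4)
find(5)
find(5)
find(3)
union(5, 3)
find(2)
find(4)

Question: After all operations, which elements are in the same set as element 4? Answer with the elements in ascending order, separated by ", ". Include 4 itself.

Answer: 3, 4, 5

Derivation:
Step 1: find(2) -> no change; set of 2 is {2}
Step 2: find(5) -> no change; set of 5 is {5}
Step 3: union(5, 4) -> merged; set of 5 now {4, 5}
Step 4: find(4) -> no change; set of 4 is {4, 5}
Step 5: find(5) -> no change; set of 5 is {4, 5}
Step 6: find(5) -> no change; set of 5 is {4, 5}
Step 7: find(3) -> no change; set of 3 is {3}
Step 8: union(5, 3) -> merged; set of 5 now {3, 4, 5}
Step 9: find(2) -> no change; set of 2 is {2}
Step 10: find(4) -> no change; set of 4 is {3, 4, 5}
Component of 4: {3, 4, 5}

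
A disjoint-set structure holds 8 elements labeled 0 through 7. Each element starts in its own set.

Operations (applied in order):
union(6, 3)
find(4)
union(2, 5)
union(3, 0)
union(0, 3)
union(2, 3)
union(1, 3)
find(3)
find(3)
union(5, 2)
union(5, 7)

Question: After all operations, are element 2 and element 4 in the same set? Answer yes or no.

Answer: no

Derivation:
Step 1: union(6, 3) -> merged; set of 6 now {3, 6}
Step 2: find(4) -> no change; set of 4 is {4}
Step 3: union(2, 5) -> merged; set of 2 now {2, 5}
Step 4: union(3, 0) -> merged; set of 3 now {0, 3, 6}
Step 5: union(0, 3) -> already same set; set of 0 now {0, 3, 6}
Step 6: union(2, 3) -> merged; set of 2 now {0, 2, 3, 5, 6}
Step 7: union(1, 3) -> merged; set of 1 now {0, 1, 2, 3, 5, 6}
Step 8: find(3) -> no change; set of 3 is {0, 1, 2, 3, 5, 6}
Step 9: find(3) -> no change; set of 3 is {0, 1, 2, 3, 5, 6}
Step 10: union(5, 2) -> already same set; set of 5 now {0, 1, 2, 3, 5, 6}
Step 11: union(5, 7) -> merged; set of 5 now {0, 1, 2, 3, 5, 6, 7}
Set of 2: {0, 1, 2, 3, 5, 6, 7}; 4 is not a member.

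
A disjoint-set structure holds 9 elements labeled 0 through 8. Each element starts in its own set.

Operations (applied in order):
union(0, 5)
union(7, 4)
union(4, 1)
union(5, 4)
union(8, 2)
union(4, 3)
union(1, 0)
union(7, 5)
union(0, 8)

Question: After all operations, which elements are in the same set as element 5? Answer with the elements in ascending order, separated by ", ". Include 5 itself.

Step 1: union(0, 5) -> merged; set of 0 now {0, 5}
Step 2: union(7, 4) -> merged; set of 7 now {4, 7}
Step 3: union(4, 1) -> merged; set of 4 now {1, 4, 7}
Step 4: union(5, 4) -> merged; set of 5 now {0, 1, 4, 5, 7}
Step 5: union(8, 2) -> merged; set of 8 now {2, 8}
Step 6: union(4, 3) -> merged; set of 4 now {0, 1, 3, 4, 5, 7}
Step 7: union(1, 0) -> already same set; set of 1 now {0, 1, 3, 4, 5, 7}
Step 8: union(7, 5) -> already same set; set of 7 now {0, 1, 3, 4, 5, 7}
Step 9: union(0, 8) -> merged; set of 0 now {0, 1, 2, 3, 4, 5, 7, 8}
Component of 5: {0, 1, 2, 3, 4, 5, 7, 8}

Answer: 0, 1, 2, 3, 4, 5, 7, 8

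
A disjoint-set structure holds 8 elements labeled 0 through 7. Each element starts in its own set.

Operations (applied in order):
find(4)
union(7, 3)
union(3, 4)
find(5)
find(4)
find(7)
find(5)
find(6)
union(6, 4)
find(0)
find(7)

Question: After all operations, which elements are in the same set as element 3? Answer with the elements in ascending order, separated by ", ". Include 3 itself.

Answer: 3, 4, 6, 7

Derivation:
Step 1: find(4) -> no change; set of 4 is {4}
Step 2: union(7, 3) -> merged; set of 7 now {3, 7}
Step 3: union(3, 4) -> merged; set of 3 now {3, 4, 7}
Step 4: find(5) -> no change; set of 5 is {5}
Step 5: find(4) -> no change; set of 4 is {3, 4, 7}
Step 6: find(7) -> no change; set of 7 is {3, 4, 7}
Step 7: find(5) -> no change; set of 5 is {5}
Step 8: find(6) -> no change; set of 6 is {6}
Step 9: union(6, 4) -> merged; set of 6 now {3, 4, 6, 7}
Step 10: find(0) -> no change; set of 0 is {0}
Step 11: find(7) -> no change; set of 7 is {3, 4, 6, 7}
Component of 3: {3, 4, 6, 7}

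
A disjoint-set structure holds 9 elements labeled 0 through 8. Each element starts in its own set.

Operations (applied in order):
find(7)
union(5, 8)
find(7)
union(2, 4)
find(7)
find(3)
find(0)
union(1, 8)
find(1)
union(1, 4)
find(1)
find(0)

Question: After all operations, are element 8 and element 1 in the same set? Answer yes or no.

Step 1: find(7) -> no change; set of 7 is {7}
Step 2: union(5, 8) -> merged; set of 5 now {5, 8}
Step 3: find(7) -> no change; set of 7 is {7}
Step 4: union(2, 4) -> merged; set of 2 now {2, 4}
Step 5: find(7) -> no change; set of 7 is {7}
Step 6: find(3) -> no change; set of 3 is {3}
Step 7: find(0) -> no change; set of 0 is {0}
Step 8: union(1, 8) -> merged; set of 1 now {1, 5, 8}
Step 9: find(1) -> no change; set of 1 is {1, 5, 8}
Step 10: union(1, 4) -> merged; set of 1 now {1, 2, 4, 5, 8}
Step 11: find(1) -> no change; set of 1 is {1, 2, 4, 5, 8}
Step 12: find(0) -> no change; set of 0 is {0}
Set of 8: {1, 2, 4, 5, 8}; 1 is a member.

Answer: yes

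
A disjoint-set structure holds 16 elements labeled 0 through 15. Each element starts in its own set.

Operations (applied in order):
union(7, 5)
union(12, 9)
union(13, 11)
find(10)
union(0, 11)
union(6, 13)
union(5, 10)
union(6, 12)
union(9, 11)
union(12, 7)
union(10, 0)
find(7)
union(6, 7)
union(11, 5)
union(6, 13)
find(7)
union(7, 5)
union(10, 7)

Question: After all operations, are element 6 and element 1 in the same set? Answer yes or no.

Step 1: union(7, 5) -> merged; set of 7 now {5, 7}
Step 2: union(12, 9) -> merged; set of 12 now {9, 12}
Step 3: union(13, 11) -> merged; set of 13 now {11, 13}
Step 4: find(10) -> no change; set of 10 is {10}
Step 5: union(0, 11) -> merged; set of 0 now {0, 11, 13}
Step 6: union(6, 13) -> merged; set of 6 now {0, 6, 11, 13}
Step 7: union(5, 10) -> merged; set of 5 now {5, 7, 10}
Step 8: union(6, 12) -> merged; set of 6 now {0, 6, 9, 11, 12, 13}
Step 9: union(9, 11) -> already same set; set of 9 now {0, 6, 9, 11, 12, 13}
Step 10: union(12, 7) -> merged; set of 12 now {0, 5, 6, 7, 9, 10, 11, 12, 13}
Step 11: union(10, 0) -> already same set; set of 10 now {0, 5, 6, 7, 9, 10, 11, 12, 13}
Step 12: find(7) -> no change; set of 7 is {0, 5, 6, 7, 9, 10, 11, 12, 13}
Step 13: union(6, 7) -> already same set; set of 6 now {0, 5, 6, 7, 9, 10, 11, 12, 13}
Step 14: union(11, 5) -> already same set; set of 11 now {0, 5, 6, 7, 9, 10, 11, 12, 13}
Step 15: union(6, 13) -> already same set; set of 6 now {0, 5, 6, 7, 9, 10, 11, 12, 13}
Step 16: find(7) -> no change; set of 7 is {0, 5, 6, 7, 9, 10, 11, 12, 13}
Step 17: union(7, 5) -> already same set; set of 7 now {0, 5, 6, 7, 9, 10, 11, 12, 13}
Step 18: union(10, 7) -> already same set; set of 10 now {0, 5, 6, 7, 9, 10, 11, 12, 13}
Set of 6: {0, 5, 6, 7, 9, 10, 11, 12, 13}; 1 is not a member.

Answer: no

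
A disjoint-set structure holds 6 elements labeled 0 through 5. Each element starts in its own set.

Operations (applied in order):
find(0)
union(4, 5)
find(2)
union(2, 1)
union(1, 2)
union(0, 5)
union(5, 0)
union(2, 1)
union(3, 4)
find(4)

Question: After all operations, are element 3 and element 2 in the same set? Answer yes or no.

Answer: no

Derivation:
Step 1: find(0) -> no change; set of 0 is {0}
Step 2: union(4, 5) -> merged; set of 4 now {4, 5}
Step 3: find(2) -> no change; set of 2 is {2}
Step 4: union(2, 1) -> merged; set of 2 now {1, 2}
Step 5: union(1, 2) -> already same set; set of 1 now {1, 2}
Step 6: union(0, 5) -> merged; set of 0 now {0, 4, 5}
Step 7: union(5, 0) -> already same set; set of 5 now {0, 4, 5}
Step 8: union(2, 1) -> already same set; set of 2 now {1, 2}
Step 9: union(3, 4) -> merged; set of 3 now {0, 3, 4, 5}
Step 10: find(4) -> no change; set of 4 is {0, 3, 4, 5}
Set of 3: {0, 3, 4, 5}; 2 is not a member.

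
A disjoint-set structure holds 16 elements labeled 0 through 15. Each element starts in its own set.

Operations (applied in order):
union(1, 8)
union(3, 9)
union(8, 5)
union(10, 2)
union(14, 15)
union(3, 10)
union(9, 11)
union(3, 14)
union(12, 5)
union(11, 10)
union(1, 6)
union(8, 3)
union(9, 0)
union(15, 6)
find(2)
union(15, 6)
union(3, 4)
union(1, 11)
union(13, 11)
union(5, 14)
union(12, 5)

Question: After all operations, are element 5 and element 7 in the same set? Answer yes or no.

Answer: no

Derivation:
Step 1: union(1, 8) -> merged; set of 1 now {1, 8}
Step 2: union(3, 9) -> merged; set of 3 now {3, 9}
Step 3: union(8, 5) -> merged; set of 8 now {1, 5, 8}
Step 4: union(10, 2) -> merged; set of 10 now {2, 10}
Step 5: union(14, 15) -> merged; set of 14 now {14, 15}
Step 6: union(3, 10) -> merged; set of 3 now {2, 3, 9, 10}
Step 7: union(9, 11) -> merged; set of 9 now {2, 3, 9, 10, 11}
Step 8: union(3, 14) -> merged; set of 3 now {2, 3, 9, 10, 11, 14, 15}
Step 9: union(12, 5) -> merged; set of 12 now {1, 5, 8, 12}
Step 10: union(11, 10) -> already same set; set of 11 now {2, 3, 9, 10, 11, 14, 15}
Step 11: union(1, 6) -> merged; set of 1 now {1, 5, 6, 8, 12}
Step 12: union(8, 3) -> merged; set of 8 now {1, 2, 3, 5, 6, 8, 9, 10, 11, 12, 14, 15}
Step 13: union(9, 0) -> merged; set of 9 now {0, 1, 2, 3, 5, 6, 8, 9, 10, 11, 12, 14, 15}
Step 14: union(15, 6) -> already same set; set of 15 now {0, 1, 2, 3, 5, 6, 8, 9, 10, 11, 12, 14, 15}
Step 15: find(2) -> no change; set of 2 is {0, 1, 2, 3, 5, 6, 8, 9, 10, 11, 12, 14, 15}
Step 16: union(15, 6) -> already same set; set of 15 now {0, 1, 2, 3, 5, 6, 8, 9, 10, 11, 12, 14, 15}
Step 17: union(3, 4) -> merged; set of 3 now {0, 1, 2, 3, 4, 5, 6, 8, 9, 10, 11, 12, 14, 15}
Step 18: union(1, 11) -> already same set; set of 1 now {0, 1, 2, 3, 4, 5, 6, 8, 9, 10, 11, 12, 14, 15}
Step 19: union(13, 11) -> merged; set of 13 now {0, 1, 2, 3, 4, 5, 6, 8, 9, 10, 11, 12, 13, 14, 15}
Step 20: union(5, 14) -> already same set; set of 5 now {0, 1, 2, 3, 4, 5, 6, 8, 9, 10, 11, 12, 13, 14, 15}
Step 21: union(12, 5) -> already same set; set of 12 now {0, 1, 2, 3, 4, 5, 6, 8, 9, 10, 11, 12, 13, 14, 15}
Set of 5: {0, 1, 2, 3, 4, 5, 6, 8, 9, 10, 11, 12, 13, 14, 15}; 7 is not a member.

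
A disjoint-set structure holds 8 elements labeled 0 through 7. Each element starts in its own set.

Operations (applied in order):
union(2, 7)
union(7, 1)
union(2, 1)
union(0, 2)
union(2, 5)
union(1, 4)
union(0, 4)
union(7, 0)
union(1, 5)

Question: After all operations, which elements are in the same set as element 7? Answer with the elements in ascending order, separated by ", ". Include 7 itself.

Answer: 0, 1, 2, 4, 5, 7

Derivation:
Step 1: union(2, 7) -> merged; set of 2 now {2, 7}
Step 2: union(7, 1) -> merged; set of 7 now {1, 2, 7}
Step 3: union(2, 1) -> already same set; set of 2 now {1, 2, 7}
Step 4: union(0, 2) -> merged; set of 0 now {0, 1, 2, 7}
Step 5: union(2, 5) -> merged; set of 2 now {0, 1, 2, 5, 7}
Step 6: union(1, 4) -> merged; set of 1 now {0, 1, 2, 4, 5, 7}
Step 7: union(0, 4) -> already same set; set of 0 now {0, 1, 2, 4, 5, 7}
Step 8: union(7, 0) -> already same set; set of 7 now {0, 1, 2, 4, 5, 7}
Step 9: union(1, 5) -> already same set; set of 1 now {0, 1, 2, 4, 5, 7}
Component of 7: {0, 1, 2, 4, 5, 7}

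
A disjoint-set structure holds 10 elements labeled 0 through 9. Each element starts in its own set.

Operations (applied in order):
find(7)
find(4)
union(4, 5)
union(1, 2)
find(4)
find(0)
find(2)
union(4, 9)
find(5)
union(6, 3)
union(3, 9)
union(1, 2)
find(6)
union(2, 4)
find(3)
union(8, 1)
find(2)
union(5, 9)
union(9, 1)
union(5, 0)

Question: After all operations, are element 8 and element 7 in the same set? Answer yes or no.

Step 1: find(7) -> no change; set of 7 is {7}
Step 2: find(4) -> no change; set of 4 is {4}
Step 3: union(4, 5) -> merged; set of 4 now {4, 5}
Step 4: union(1, 2) -> merged; set of 1 now {1, 2}
Step 5: find(4) -> no change; set of 4 is {4, 5}
Step 6: find(0) -> no change; set of 0 is {0}
Step 7: find(2) -> no change; set of 2 is {1, 2}
Step 8: union(4, 9) -> merged; set of 4 now {4, 5, 9}
Step 9: find(5) -> no change; set of 5 is {4, 5, 9}
Step 10: union(6, 3) -> merged; set of 6 now {3, 6}
Step 11: union(3, 9) -> merged; set of 3 now {3, 4, 5, 6, 9}
Step 12: union(1, 2) -> already same set; set of 1 now {1, 2}
Step 13: find(6) -> no change; set of 6 is {3, 4, 5, 6, 9}
Step 14: union(2, 4) -> merged; set of 2 now {1, 2, 3, 4, 5, 6, 9}
Step 15: find(3) -> no change; set of 3 is {1, 2, 3, 4, 5, 6, 9}
Step 16: union(8, 1) -> merged; set of 8 now {1, 2, 3, 4, 5, 6, 8, 9}
Step 17: find(2) -> no change; set of 2 is {1, 2, 3, 4, 5, 6, 8, 9}
Step 18: union(5, 9) -> already same set; set of 5 now {1, 2, 3, 4, 5, 6, 8, 9}
Step 19: union(9, 1) -> already same set; set of 9 now {1, 2, 3, 4, 5, 6, 8, 9}
Step 20: union(5, 0) -> merged; set of 5 now {0, 1, 2, 3, 4, 5, 6, 8, 9}
Set of 8: {0, 1, 2, 3, 4, 5, 6, 8, 9}; 7 is not a member.

Answer: no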